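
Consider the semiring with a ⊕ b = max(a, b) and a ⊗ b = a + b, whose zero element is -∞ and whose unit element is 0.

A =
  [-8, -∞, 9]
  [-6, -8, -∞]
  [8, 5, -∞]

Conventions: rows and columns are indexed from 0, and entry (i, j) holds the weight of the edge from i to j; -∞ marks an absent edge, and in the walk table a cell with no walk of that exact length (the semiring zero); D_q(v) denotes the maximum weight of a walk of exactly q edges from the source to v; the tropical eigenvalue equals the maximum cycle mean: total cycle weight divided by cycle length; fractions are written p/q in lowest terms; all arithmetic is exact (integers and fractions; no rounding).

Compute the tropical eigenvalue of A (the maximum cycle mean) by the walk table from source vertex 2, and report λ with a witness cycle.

q=0: [-∞, -∞, 0]
q=1: [8, 5, -∞]
q=2: [0, -3, 17]
q=3: [25, 22, 9]
Optimal cycle mean attained by: cycle 0->2->0, total 9 + 8, length 2.
Answer: λ = 17/2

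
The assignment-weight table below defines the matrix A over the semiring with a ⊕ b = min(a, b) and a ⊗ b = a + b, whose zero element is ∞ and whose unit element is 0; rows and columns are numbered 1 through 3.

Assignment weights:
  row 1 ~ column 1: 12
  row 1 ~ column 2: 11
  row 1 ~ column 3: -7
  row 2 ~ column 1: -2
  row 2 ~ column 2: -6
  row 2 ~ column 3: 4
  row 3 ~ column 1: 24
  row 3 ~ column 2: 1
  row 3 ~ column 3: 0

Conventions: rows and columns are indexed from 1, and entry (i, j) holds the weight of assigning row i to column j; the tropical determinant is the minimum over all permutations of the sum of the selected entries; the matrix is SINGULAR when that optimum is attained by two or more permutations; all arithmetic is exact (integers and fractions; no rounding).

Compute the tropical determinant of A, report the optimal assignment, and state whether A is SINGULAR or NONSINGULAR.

σ = (1, 2, 3): 12 + (-6) + 0 = 6
σ = (1, 3, 2): 12 + 4 + 1 = 17
σ = (2, 1, 3): 11 + (-2) + 0 = 9
σ = (2, 3, 1): 11 + 4 + 24 = 39
σ = (3, 1, 2): (-7) + (-2) + 1 = -8
σ = (3, 2, 1): (-7) + (-6) + 24 = 11
Optimal value attained by: σ = (3, 1, 2).
Answer: det⊕(A) = -8; verdict: NONSINGULAR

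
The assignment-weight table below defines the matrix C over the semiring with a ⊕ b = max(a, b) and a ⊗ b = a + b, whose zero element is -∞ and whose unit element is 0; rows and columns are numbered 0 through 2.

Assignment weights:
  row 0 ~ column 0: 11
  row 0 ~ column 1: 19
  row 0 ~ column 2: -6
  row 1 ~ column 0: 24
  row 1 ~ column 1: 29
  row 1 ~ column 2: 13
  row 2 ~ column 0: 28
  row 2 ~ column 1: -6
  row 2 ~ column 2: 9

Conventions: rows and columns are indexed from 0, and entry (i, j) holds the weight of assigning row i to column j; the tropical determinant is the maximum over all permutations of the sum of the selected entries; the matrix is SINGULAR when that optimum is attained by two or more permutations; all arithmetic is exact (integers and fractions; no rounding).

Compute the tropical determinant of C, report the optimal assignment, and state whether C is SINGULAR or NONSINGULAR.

σ = (0, 1, 2): 11 + 29 + 9 = 49
σ = (0, 2, 1): 11 + 13 + (-6) = 18
σ = (1, 0, 2): 19 + 24 + 9 = 52
σ = (1, 2, 0): 19 + 13 + 28 = 60
σ = (2, 0, 1): (-6) + 24 + (-6) = 12
σ = (2, 1, 0): (-6) + 29 + 28 = 51
Optimal value attained by: σ = (1, 2, 0).
Answer: det⊕(C) = 60; verdict: NONSINGULAR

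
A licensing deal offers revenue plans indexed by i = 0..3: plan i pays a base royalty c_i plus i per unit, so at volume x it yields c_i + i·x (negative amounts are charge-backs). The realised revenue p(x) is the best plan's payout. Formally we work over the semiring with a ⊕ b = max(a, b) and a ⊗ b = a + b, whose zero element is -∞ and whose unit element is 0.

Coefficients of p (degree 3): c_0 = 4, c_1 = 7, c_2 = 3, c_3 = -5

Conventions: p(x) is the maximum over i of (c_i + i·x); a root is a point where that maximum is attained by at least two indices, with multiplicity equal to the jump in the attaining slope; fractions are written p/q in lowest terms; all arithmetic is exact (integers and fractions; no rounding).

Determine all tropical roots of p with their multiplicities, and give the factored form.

hull edge (i=0, c=4) to (i=1, c=7): slope 3, span 1
hull edge (i=1, c=7) to (i=2, c=3): slope -4, span 1
hull edge (i=2, c=3) to (i=3, c=-5): slope -8, span 1
Factored form: p(x) = -5 ⊗ (x ⊕ (-3)) ⊗ (x ⊕ 4) ⊗ (x ⊕ 8)
Answer: roots = -3 (mult 1), 4 (mult 1), 8 (mult 1)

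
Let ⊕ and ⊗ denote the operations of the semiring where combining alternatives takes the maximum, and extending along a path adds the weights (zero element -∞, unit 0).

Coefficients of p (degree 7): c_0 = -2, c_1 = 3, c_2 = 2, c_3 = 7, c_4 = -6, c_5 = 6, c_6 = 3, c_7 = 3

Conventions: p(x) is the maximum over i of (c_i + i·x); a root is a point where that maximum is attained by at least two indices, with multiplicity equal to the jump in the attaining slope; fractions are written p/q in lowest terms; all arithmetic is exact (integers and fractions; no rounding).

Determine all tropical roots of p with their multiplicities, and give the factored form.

hull edge (i=0, c=-2) to (i=1, c=3): slope 5, span 1
hull edge (i=1, c=3) to (i=3, c=7): slope 2, span 2
hull edge (i=3, c=7) to (i=5, c=6): slope -1/2, span 2
hull edge (i=5, c=6) to (i=7, c=3): slope -3/2, span 2
Factored form: p(x) = 3 ⊗ (x ⊕ (-5)) ⊗ (x ⊕ (-2)) ⊗ (x ⊕ (-2)) ⊗ (x ⊕ 1/2) ⊗ (x ⊕ 1/2) ⊗ (x ⊕ 3/2) ⊗ (x ⊕ 3/2)
Answer: roots = -5 (mult 1), -2 (mult 2), 1/2 (mult 2), 3/2 (mult 2)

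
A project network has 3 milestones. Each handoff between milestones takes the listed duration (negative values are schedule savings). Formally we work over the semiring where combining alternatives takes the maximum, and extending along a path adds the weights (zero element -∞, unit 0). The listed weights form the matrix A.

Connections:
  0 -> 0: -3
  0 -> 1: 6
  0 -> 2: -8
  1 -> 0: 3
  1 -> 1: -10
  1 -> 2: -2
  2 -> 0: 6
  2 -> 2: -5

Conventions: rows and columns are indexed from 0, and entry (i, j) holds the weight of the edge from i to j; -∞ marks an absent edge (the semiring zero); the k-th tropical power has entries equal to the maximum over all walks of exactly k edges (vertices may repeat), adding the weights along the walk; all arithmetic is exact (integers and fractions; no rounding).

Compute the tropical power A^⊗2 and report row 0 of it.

A^⊗2:
  [9, 3, 4]
  [4, 9, -5]
  [3, 12, -2]
Answer: row 0 of A^⊗2 = [9, 3, 4]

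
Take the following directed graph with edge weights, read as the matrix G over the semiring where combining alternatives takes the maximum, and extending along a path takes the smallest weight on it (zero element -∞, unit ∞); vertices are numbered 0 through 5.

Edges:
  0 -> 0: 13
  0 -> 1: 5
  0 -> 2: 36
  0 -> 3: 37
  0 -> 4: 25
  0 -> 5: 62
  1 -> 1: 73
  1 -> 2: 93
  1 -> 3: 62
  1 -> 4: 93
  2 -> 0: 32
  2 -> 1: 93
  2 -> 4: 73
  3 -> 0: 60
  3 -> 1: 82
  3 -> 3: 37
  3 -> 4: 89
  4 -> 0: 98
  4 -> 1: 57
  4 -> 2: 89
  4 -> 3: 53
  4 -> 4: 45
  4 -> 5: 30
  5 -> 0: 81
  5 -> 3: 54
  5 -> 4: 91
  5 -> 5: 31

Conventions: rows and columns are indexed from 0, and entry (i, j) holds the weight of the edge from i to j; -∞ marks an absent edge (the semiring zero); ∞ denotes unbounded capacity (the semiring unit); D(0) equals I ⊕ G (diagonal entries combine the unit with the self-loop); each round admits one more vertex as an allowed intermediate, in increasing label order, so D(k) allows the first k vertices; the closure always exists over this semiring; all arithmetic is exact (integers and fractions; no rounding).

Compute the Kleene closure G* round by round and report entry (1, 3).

D(0):
  [∞, 5, 36, 37, 25, 62]
  [-∞, ∞, 93, 62, 93, -∞]
  [32, 93, ∞, -∞, 73, -∞]
  [60, 82, -∞, ∞, 89, -∞]
  [98, 57, 89, 53, ∞, 30]
  [81, -∞, -∞, 54, 91, ∞]
D(1):
  [∞, 5, 36, 37, 25, 62]
  [-∞, ∞, 93, 62, 93, -∞]
  [32, 93, ∞, 32, 73, 32]
  [60, 82, 36, ∞, 89, 60]
  [98, 57, 89, 53, ∞, 62]
  [81, 5, 36, 54, 91, ∞]
D(2):
  [∞, 5, 36, 37, 25, 62]
  [-∞, ∞, 93, 62, 93, -∞]
  [32, 93, ∞, 62, 93, 32]
  [60, 82, 82, ∞, 89, 60]
  [98, 57, 89, 57, ∞, 62]
  [81, 5, 36, 54, 91, ∞]
D(3):
  [∞, 36, 36, 37, 36, 62]
  [32, ∞, 93, 62, 93, 32]
  [32, 93, ∞, 62, 93, 32]
  [60, 82, 82, ∞, 89, 60]
  [98, 89, 89, 62, ∞, 62]
  [81, 36, 36, 54, 91, ∞]
D(4):
  [∞, 37, 37, 37, 37, 62]
  [60, ∞, 93, 62, 93, 60]
  [60, 93, ∞, 62, 93, 60]
  [60, 82, 82, ∞, 89, 60]
  [98, 89, 89, 62, ∞, 62]
  [81, 54, 54, 54, 91, ∞]
D(5):
  [∞, 37, 37, 37, 37, 62]
  [93, ∞, 93, 62, 93, 62]
  [93, 93, ∞, 62, 93, 62]
  [89, 89, 89, ∞, 89, 62]
  [98, 89, 89, 62, ∞, 62]
  [91, 89, 89, 62, 91, ∞]
D(6):
  [∞, 62, 62, 62, 62, 62]
  [93, ∞, 93, 62, 93, 62]
  [93, 93, ∞, 62, 93, 62]
  [89, 89, 89, ∞, 89, 62]
  [98, 89, 89, 62, ∞, 62]
  [91, 89, 89, 62, 91, ∞]
Answer: G*[1][3] = 62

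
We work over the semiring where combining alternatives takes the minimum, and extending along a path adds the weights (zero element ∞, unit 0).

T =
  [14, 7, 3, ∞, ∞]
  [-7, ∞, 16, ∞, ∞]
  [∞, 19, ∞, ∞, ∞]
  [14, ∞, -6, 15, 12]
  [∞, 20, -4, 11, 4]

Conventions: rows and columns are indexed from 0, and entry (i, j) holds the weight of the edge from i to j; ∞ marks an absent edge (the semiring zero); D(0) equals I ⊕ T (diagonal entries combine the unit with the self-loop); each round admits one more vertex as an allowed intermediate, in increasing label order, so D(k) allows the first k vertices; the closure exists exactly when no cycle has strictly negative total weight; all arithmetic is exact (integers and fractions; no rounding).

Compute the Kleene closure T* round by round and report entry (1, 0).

D(0):
  [0, 7, 3, ∞, ∞]
  [-7, 0, 16, ∞, ∞]
  [∞, 19, 0, ∞, ∞]
  [14, ∞, -6, 0, 12]
  [∞, 20, -4, 11, 0]
D(1):
  [0, 7, 3, ∞, ∞]
  [-7, 0, -4, ∞, ∞]
  [∞, 19, 0, ∞, ∞]
  [14, 21, -6, 0, 12]
  [∞, 20, -4, 11, 0]
D(2):
  [0, 7, 3, ∞, ∞]
  [-7, 0, -4, ∞, ∞]
  [12, 19, 0, ∞, ∞]
  [14, 21, -6, 0, 12]
  [13, 20, -4, 11, 0]
D(3):
  [0, 7, 3, ∞, ∞]
  [-7, 0, -4, ∞, ∞]
  [12, 19, 0, ∞, ∞]
  [6, 13, -6, 0, 12]
  [8, 15, -4, 11, 0]
D(4):
  [0, 7, 3, ∞, ∞]
  [-7, 0, -4, ∞, ∞]
  [12, 19, 0, ∞, ∞]
  [6, 13, -6, 0, 12]
  [8, 15, -4, 11, 0]
D(5):
  [0, 7, 3, ∞, ∞]
  [-7, 0, -4, ∞, ∞]
  [12, 19, 0, ∞, ∞]
  [6, 13, -6, 0, 12]
  [8, 15, -4, 11, 0]
Answer: T*[1][0] = -7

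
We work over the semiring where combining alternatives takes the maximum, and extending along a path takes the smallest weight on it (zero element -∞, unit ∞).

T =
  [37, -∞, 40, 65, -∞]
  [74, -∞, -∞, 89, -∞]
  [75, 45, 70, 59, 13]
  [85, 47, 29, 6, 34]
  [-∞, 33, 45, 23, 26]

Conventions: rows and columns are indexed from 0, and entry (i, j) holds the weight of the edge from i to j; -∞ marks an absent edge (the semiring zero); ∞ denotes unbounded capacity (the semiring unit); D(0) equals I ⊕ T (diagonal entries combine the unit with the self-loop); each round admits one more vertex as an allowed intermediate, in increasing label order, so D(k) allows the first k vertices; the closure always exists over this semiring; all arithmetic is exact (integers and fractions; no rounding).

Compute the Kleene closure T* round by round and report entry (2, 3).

D(0):
  [∞, -∞, 40, 65, -∞]
  [74, ∞, -∞, 89, -∞]
  [75, 45, ∞, 59, 13]
  [85, 47, 29, ∞, 34]
  [-∞, 33, 45, 23, ∞]
D(1):
  [∞, -∞, 40, 65, -∞]
  [74, ∞, 40, 89, -∞]
  [75, 45, ∞, 65, 13]
  [85, 47, 40, ∞, 34]
  [-∞, 33, 45, 23, ∞]
D(2):
  [∞, -∞, 40, 65, -∞]
  [74, ∞, 40, 89, -∞]
  [75, 45, ∞, 65, 13]
  [85, 47, 40, ∞, 34]
  [33, 33, 45, 33, ∞]
D(3):
  [∞, 40, 40, 65, 13]
  [74, ∞, 40, 89, 13]
  [75, 45, ∞, 65, 13]
  [85, 47, 40, ∞, 34]
  [45, 45, 45, 45, ∞]
D(4):
  [∞, 47, 40, 65, 34]
  [85, ∞, 40, 89, 34]
  [75, 47, ∞, 65, 34]
  [85, 47, 40, ∞, 34]
  [45, 45, 45, 45, ∞]
D(5):
  [∞, 47, 40, 65, 34]
  [85, ∞, 40, 89, 34]
  [75, 47, ∞, 65, 34]
  [85, 47, 40, ∞, 34]
  [45, 45, 45, 45, ∞]
Answer: T*[2][3] = 65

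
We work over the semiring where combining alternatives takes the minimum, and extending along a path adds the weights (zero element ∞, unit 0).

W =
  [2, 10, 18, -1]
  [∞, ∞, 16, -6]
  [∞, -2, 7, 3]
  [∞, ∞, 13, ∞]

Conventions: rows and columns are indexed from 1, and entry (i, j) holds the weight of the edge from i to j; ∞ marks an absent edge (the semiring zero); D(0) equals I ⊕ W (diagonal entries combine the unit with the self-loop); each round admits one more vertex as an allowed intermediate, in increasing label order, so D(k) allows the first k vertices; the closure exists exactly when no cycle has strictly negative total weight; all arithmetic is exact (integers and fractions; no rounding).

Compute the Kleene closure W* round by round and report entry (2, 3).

D(0):
  [0, 10, 18, -1]
  [∞, 0, 16, -6]
  [∞, -2, 0, 3]
  [∞, ∞, 13, 0]
D(1):
  [0, 10, 18, -1]
  [∞, 0, 16, -6]
  [∞, -2, 0, 3]
  [∞, ∞, 13, 0]
D(2):
  [0, 10, 18, -1]
  [∞, 0, 16, -6]
  [∞, -2, 0, -8]
  [∞, ∞, 13, 0]
D(3):
  [0, 10, 18, -1]
  [∞, 0, 16, -6]
  [∞, -2, 0, -8]
  [∞, 11, 13, 0]
D(4):
  [0, 10, 12, -1]
  [∞, 0, 7, -6]
  [∞, -2, 0, -8]
  [∞, 11, 13, 0]
Answer: W*[2][3] = 7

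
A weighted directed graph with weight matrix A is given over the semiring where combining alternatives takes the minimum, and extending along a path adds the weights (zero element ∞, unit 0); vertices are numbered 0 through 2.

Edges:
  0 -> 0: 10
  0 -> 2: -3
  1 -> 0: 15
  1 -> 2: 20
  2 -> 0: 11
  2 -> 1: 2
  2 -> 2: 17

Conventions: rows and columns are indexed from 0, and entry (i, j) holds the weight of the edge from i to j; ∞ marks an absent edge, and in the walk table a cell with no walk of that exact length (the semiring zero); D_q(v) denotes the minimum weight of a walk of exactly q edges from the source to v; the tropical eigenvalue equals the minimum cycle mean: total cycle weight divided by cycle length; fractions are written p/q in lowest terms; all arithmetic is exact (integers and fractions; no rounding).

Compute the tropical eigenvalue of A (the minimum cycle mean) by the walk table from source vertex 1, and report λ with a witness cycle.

q=0: [∞, 0, ∞]
q=1: [15, ∞, 20]
q=2: [25, 22, 12]
q=3: [23, 14, 22]
Optimal cycle mean attained by: cycle 0->2->0, total (-3) + 11, length 2.
Answer: λ = 4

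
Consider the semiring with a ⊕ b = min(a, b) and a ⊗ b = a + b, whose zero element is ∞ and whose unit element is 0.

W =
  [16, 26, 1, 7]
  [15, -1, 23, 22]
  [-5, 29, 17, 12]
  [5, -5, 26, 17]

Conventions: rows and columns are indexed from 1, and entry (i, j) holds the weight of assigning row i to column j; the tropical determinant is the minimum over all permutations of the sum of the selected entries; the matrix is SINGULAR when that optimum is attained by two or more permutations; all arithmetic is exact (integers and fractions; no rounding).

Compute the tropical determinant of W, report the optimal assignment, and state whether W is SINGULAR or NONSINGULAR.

σ = (1, 2, 3, 4): 16 + (-1) + 17 + 17 = 49
σ = (1, 2, 4, 3): 16 + (-1) + 12 + 26 = 53
σ = (1, 3, 2, 4): 16 + 23 + 29 + 17 = 85
σ = (1, 3, 4, 2): 16 + 23 + 12 + (-5) = 46
σ = (1, 4, 2, 3): 16 + 22 + 29 + 26 = 93
σ = (1, 4, 3, 2): 16 + 22 + 17 + (-5) = 50
σ = (2, 1, 3, 4): 26 + 15 + 17 + 17 = 75
σ = (2, 1, 4, 3): 26 + 15 + 12 + 26 = 79
σ = (2, 3, 1, 4): 26 + 23 + (-5) + 17 = 61
σ = (2, 3, 4, 1): 26 + 23 + 12 + 5 = 66
σ = (2, 4, 1, 3): 26 + 22 + (-5) + 26 = 69
σ = (2, 4, 3, 1): 26 + 22 + 17 + 5 = 70
σ = (3, 1, 2, 4): 1 + 15 + 29 + 17 = 62
σ = (3, 1, 4, 2): 1 + 15 + 12 + (-5) = 23
σ = (3, 2, 1, 4): 1 + (-1) + (-5) + 17 = 12
σ = (3, 2, 4, 1): 1 + (-1) + 12 + 5 = 17
σ = (3, 4, 1, 2): 1 + 22 + (-5) + (-5) = 13
σ = (3, 4, 2, 1): 1 + 22 + 29 + 5 = 57
σ = (4, 1, 2, 3): 7 + 15 + 29 + 26 = 77
σ = (4, 1, 3, 2): 7 + 15 + 17 + (-5) = 34
σ = (4, 2, 1, 3): 7 + (-1) + (-5) + 26 = 27
σ = (4, 2, 3, 1): 7 + (-1) + 17 + 5 = 28
σ = (4, 3, 1, 2): 7 + 23 + (-5) + (-5) = 20
σ = (4, 3, 2, 1): 7 + 23 + 29 + 5 = 64
Optimal value attained by: σ = (3, 2, 1, 4).
Answer: det⊕(W) = 12; verdict: NONSINGULAR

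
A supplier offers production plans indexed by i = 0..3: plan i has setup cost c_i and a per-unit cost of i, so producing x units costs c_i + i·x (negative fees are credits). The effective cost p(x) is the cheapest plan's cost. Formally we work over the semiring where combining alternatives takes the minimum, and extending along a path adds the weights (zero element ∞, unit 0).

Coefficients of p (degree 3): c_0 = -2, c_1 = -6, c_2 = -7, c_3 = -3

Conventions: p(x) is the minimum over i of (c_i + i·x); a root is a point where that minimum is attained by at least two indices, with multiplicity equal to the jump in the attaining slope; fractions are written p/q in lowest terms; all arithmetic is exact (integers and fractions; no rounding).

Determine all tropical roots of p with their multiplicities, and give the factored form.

hull edge (i=0, c=-2) to (i=1, c=-6): slope -4, span 1
hull edge (i=1, c=-6) to (i=2, c=-7): slope -1, span 1
hull edge (i=2, c=-7) to (i=3, c=-3): slope 4, span 1
Factored form: p(x) = -3 ⊗ (x ⊕ (-4)) ⊗ (x ⊕ 1) ⊗ (x ⊕ 4)
Answer: roots = -4 (mult 1), 1 (mult 1), 4 (mult 1)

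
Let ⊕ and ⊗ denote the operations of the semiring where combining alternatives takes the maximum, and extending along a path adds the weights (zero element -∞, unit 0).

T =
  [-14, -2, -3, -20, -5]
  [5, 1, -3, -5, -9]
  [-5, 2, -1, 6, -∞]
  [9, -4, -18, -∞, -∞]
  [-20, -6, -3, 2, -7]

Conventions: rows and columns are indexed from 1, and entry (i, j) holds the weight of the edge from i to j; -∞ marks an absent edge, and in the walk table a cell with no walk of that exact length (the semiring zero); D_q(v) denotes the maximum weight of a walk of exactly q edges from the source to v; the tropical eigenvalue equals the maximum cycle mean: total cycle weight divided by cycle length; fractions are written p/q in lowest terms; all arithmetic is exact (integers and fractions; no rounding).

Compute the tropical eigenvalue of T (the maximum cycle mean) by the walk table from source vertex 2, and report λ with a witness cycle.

q=0: [-∞, 0, -∞, -∞, -∞]
q=1: [5, 1, -3, -5, -9]
q=2: [6, 3, 2, 3, 0]
q=3: [12, 4, 3, 8, 1]
q=4: [17, 10, 9, 9, 7]
q=5: [18, 15, 14, 15, 12]
Optimal cycle mean attained by: cycle 1->3->4->1, total (-3) + 6 + 9, length 3.
Answer: λ = 4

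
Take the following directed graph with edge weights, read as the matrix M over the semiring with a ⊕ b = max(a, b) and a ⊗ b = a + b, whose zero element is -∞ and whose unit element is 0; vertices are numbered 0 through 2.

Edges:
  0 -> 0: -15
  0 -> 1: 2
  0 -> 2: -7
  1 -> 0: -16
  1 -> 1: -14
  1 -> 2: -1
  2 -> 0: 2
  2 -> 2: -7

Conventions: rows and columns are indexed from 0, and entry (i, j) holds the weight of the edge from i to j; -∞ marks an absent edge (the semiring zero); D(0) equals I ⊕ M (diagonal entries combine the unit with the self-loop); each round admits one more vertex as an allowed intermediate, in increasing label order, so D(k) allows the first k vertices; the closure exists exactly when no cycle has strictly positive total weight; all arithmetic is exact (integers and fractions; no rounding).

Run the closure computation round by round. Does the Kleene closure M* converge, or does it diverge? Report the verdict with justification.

D(0):
  [0, 2, -7]
  [-16, 0, -1]
  [2, -∞, 0]
D(1):
  [0, 2, -7]
  [-16, 0, -1]
  [2, 4, 0]
Detection: at round 2, diagonal entry (2, 2) turns strictly positive.
Key observation: the cycle 2->0->1->2 has total weight 2 + 2 + (-1), which is strictly positive.
Answer: DIVERGES — positive cycle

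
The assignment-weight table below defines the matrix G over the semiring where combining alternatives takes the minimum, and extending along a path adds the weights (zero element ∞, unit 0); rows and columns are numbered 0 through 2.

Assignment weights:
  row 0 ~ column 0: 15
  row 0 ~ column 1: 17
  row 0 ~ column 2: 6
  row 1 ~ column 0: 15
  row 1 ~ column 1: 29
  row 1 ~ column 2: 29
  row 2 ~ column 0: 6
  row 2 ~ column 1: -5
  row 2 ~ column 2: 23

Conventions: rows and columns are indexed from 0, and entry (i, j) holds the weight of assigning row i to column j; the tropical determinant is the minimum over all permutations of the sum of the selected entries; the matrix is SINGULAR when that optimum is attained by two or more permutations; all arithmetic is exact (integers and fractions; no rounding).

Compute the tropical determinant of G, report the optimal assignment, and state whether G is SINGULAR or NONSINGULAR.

σ = (0, 1, 2): 15 + 29 + 23 = 67
σ = (0, 2, 1): 15 + 29 + (-5) = 39
σ = (1, 0, 2): 17 + 15 + 23 = 55
σ = (1, 2, 0): 17 + 29 + 6 = 52
σ = (2, 0, 1): 6 + 15 + (-5) = 16
σ = (2, 1, 0): 6 + 29 + 6 = 41
Optimal value attained by: σ = (2, 0, 1).
Answer: det⊕(G) = 16; verdict: NONSINGULAR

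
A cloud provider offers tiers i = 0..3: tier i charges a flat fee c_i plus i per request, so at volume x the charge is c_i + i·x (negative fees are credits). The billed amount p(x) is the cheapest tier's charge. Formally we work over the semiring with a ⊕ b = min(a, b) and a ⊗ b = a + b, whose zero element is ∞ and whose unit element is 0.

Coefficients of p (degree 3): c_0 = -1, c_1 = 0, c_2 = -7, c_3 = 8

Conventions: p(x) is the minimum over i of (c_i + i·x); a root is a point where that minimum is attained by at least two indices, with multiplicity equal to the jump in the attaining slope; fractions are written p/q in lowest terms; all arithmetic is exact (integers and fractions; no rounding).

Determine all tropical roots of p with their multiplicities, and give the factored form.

hull edge (i=0, c=-1) to (i=2, c=-7): slope -3, span 2
hull edge (i=2, c=-7) to (i=3, c=8): slope 15, span 1
Factored form: p(x) = 8 ⊗ (x ⊕ (-15)) ⊗ (x ⊕ 3) ⊗ (x ⊕ 3)
Answer: roots = -15 (mult 1), 3 (mult 2)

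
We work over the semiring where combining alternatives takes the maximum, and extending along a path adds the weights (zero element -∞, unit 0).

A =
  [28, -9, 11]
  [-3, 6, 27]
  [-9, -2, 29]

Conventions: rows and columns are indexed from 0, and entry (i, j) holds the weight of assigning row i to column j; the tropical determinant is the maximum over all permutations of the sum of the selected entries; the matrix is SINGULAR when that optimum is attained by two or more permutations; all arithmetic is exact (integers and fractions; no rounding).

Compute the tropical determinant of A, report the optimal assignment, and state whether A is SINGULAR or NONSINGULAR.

σ = (0, 1, 2): 28 + 6 + 29 = 63
σ = (0, 2, 1): 28 + 27 + (-2) = 53
σ = (1, 0, 2): (-9) + (-3) + 29 = 17
σ = (1, 2, 0): (-9) + 27 + (-9) = 9
σ = (2, 0, 1): 11 + (-3) + (-2) = 6
σ = (2, 1, 0): 11 + 6 + (-9) = 8
Optimal value attained by: σ = (0, 1, 2).
Answer: det⊕(A) = 63; verdict: NONSINGULAR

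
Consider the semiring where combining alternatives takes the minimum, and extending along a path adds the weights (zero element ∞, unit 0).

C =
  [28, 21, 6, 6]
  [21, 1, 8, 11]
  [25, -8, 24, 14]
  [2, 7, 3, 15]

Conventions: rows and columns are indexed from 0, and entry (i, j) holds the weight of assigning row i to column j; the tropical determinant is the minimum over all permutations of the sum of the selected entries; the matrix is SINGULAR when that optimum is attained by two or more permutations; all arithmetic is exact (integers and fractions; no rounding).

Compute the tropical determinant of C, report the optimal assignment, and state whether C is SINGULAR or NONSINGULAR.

σ = (0, 1, 2, 3): 28 + 1 + 24 + 15 = 68
σ = (0, 1, 3, 2): 28 + 1 + 14 + 3 = 46
σ = (0, 2, 1, 3): 28 + 8 + (-8) + 15 = 43
σ = (0, 2, 3, 1): 28 + 8 + 14 + 7 = 57
σ = (0, 3, 1, 2): 28 + 11 + (-8) + 3 = 34
σ = (0, 3, 2, 1): 28 + 11 + 24 + 7 = 70
σ = (1, 0, 2, 3): 21 + 21 + 24 + 15 = 81
σ = (1, 0, 3, 2): 21 + 21 + 14 + 3 = 59
σ = (1, 2, 0, 3): 21 + 8 + 25 + 15 = 69
σ = (1, 2, 3, 0): 21 + 8 + 14 + 2 = 45
σ = (1, 3, 0, 2): 21 + 11 + 25 + 3 = 60
σ = (1, 3, 2, 0): 21 + 11 + 24 + 2 = 58
σ = (2, 0, 1, 3): 6 + 21 + (-8) + 15 = 34
σ = (2, 0, 3, 1): 6 + 21 + 14 + 7 = 48
σ = (2, 1, 0, 3): 6 + 1 + 25 + 15 = 47
σ = (2, 1, 3, 0): 6 + 1 + 14 + 2 = 23
σ = (2, 3, 0, 1): 6 + 11 + 25 + 7 = 49
σ = (2, 3, 1, 0): 6 + 11 + (-8) + 2 = 11
σ = (3, 0, 1, 2): 6 + 21 + (-8) + 3 = 22
σ = (3, 0, 2, 1): 6 + 21 + 24 + 7 = 58
σ = (3, 1, 0, 2): 6 + 1 + 25 + 3 = 35
σ = (3, 1, 2, 0): 6 + 1 + 24 + 2 = 33
σ = (3, 2, 0, 1): 6 + 8 + 25 + 7 = 46
σ = (3, 2, 1, 0): 6 + 8 + (-8) + 2 = 8
Optimal value attained by: σ = (3, 2, 1, 0).
Answer: det⊕(C) = 8; verdict: NONSINGULAR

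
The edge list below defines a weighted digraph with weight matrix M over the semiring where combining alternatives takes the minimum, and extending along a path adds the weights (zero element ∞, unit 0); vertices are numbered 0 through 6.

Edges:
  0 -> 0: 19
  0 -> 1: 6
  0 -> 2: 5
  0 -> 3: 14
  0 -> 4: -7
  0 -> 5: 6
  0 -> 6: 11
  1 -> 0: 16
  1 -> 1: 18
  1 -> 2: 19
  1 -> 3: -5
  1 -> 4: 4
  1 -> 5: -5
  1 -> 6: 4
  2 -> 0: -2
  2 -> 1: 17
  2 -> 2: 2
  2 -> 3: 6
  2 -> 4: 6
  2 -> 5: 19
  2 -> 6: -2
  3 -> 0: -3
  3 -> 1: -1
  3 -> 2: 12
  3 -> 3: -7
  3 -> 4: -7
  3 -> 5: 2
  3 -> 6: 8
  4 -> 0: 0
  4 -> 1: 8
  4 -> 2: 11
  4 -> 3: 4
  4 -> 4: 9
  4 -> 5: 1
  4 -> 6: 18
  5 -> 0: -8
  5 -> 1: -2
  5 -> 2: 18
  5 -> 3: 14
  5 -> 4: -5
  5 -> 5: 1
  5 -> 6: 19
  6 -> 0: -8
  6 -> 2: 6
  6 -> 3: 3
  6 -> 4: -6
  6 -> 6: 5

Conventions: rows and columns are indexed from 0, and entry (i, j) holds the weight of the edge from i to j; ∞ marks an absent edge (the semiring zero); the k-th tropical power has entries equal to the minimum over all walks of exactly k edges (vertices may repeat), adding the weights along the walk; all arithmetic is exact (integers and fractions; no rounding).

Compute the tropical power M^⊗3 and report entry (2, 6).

M^⊗2:
  [-7, 1, 4, -3, 1, -6, 3]
  [-13, -7, 7, -12, -12, -4, 3]
  [-10, 4, 3, -1, -9, 4, 0]
  [-10, -8, 2, -14, -14, -6, 1]
  [-7, -1, 5, -3, -7, 2, 9]
  [-7, -2, -3, -7, -15, -7, 2]
  [-6, -2, -3, -4, -15, -5, 3]
M^⊗3:
  [-14, -8, -2, -10, -14, -5, 2]
  [-15, -13, -8, -19, -20, -12, -4]
  [-9, -4, -5, -8, -17, -8, 1]
  [-17, -15, -5, -21, -21, -13, -6]
  [-7, -4, -2, -10, -14, -6, 3]
  [-15, -9, -4, -14, -14, -14, -5]
  [-15, -7, -4, -11, -13, -14, -5]
Key observation: the optimum is the walk 2->0->2->6, with weight (-2) + 5 + (-2) = 1.
Optimal value attained by: walk 2->0->2->6.
Answer: (M^⊗3)[2][6] = 1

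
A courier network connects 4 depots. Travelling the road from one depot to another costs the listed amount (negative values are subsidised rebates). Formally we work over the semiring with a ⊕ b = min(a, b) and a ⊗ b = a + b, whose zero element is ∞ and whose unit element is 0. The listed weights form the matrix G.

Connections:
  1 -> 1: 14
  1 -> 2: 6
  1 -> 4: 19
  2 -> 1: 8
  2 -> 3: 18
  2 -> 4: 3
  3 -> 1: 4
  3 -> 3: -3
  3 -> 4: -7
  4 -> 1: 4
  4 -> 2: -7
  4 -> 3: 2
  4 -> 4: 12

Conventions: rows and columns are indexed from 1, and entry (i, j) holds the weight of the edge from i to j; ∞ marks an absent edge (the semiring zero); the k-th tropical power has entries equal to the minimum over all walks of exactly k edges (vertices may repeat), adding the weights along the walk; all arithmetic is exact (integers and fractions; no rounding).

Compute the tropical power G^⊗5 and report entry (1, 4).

G^⊗2:
  [14, 12, 21, 9]
  [7, -4, 5, 11]
  [-3, -14, -6, -10]
  [1, 5, -1, -5]
G^⊗3:
  [13, 2, 11, 14]
  [4, 4, 2, -2]
  [-6, -17, -9, -13]
  [-1, -12, -4, -8]
G^⊗4:
  [10, 7, 8, 4]
  [2, -9, -1, -5]
  [-9, -20, -12, -16]
  [-4, -15, -7, -11]
G^⊗5:
  [8, -3, 5, 1]
  [-1, -12, -4, -8]
  [-12, -23, -15, -19]
  [-7, -18, -10, -14]
Key observation: the optimum is the walk 1->2->4->3->3->4, with weight 6 + 3 + 2 + (-3) + (-7) = 1.
Optimal value attained by: walk 1->2->4->3->3->4.
Answer: (G^⊗5)[1][4] = 1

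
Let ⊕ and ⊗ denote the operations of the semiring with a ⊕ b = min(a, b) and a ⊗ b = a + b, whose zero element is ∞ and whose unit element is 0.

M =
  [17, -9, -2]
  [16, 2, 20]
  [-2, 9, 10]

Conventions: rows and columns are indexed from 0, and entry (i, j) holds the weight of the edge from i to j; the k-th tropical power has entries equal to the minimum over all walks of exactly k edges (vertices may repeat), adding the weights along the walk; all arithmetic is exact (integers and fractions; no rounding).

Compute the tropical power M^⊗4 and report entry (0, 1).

M^⊗2:
  [-4, -7, 8]
  [18, 4, 14]
  [8, -11, -4]
M^⊗3:
  [6, -13, -6]
  [12, 6, 16]
  [-6, -9, 6]
M^⊗4:
  [-8, -11, 4]
  [14, 3, 10]
  [4, -15, -8]
Key observation: the optimum is the walk 0->2->0->1->1, with weight (-2) + (-2) + (-9) + 2 = -11.
Optimal value attained by: walk 0->2->0->1->1.
Answer: (M^⊗4)[0][1] = -11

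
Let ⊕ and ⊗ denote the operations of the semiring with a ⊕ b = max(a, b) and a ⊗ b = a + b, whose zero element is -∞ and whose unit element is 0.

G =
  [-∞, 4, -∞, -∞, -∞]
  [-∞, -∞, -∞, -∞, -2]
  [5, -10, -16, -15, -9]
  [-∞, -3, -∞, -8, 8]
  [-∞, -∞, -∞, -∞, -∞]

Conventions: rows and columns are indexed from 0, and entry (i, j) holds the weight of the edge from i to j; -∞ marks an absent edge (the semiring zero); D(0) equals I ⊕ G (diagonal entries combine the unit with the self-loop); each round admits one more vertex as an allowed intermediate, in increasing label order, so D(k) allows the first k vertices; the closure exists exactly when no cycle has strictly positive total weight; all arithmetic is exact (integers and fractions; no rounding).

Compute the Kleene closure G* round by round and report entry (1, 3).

D(0):
  [0, 4, -∞, -∞, -∞]
  [-∞, 0, -∞, -∞, -2]
  [5, -10, 0, -15, -9]
  [-∞, -3, -∞, 0, 8]
  [-∞, -∞, -∞, -∞, 0]
D(1):
  [0, 4, -∞, -∞, -∞]
  [-∞, 0, -∞, -∞, -2]
  [5, 9, 0, -15, -9]
  [-∞, -3, -∞, 0, 8]
  [-∞, -∞, -∞, -∞, 0]
D(2):
  [0, 4, -∞, -∞, 2]
  [-∞, 0, -∞, -∞, -2]
  [5, 9, 0, -15, 7]
  [-∞, -3, -∞, 0, 8]
  [-∞, -∞, -∞, -∞, 0]
D(3):
  [0, 4, -∞, -∞, 2]
  [-∞, 0, -∞, -∞, -2]
  [5, 9, 0, -15, 7]
  [-∞, -3, -∞, 0, 8]
  [-∞, -∞, -∞, -∞, 0]
D(4):
  [0, 4, -∞, -∞, 2]
  [-∞, 0, -∞, -∞, -2]
  [5, 9, 0, -15, 7]
  [-∞, -3, -∞, 0, 8]
  [-∞, -∞, -∞, -∞, 0]
D(5):
  [0, 4, -∞, -∞, 2]
  [-∞, 0, -∞, -∞, -2]
  [5, 9, 0, -15, 7]
  [-∞, -3, -∞, 0, 8]
  [-∞, -∞, -∞, -∞, 0]
Answer: G*[1][3] = -∞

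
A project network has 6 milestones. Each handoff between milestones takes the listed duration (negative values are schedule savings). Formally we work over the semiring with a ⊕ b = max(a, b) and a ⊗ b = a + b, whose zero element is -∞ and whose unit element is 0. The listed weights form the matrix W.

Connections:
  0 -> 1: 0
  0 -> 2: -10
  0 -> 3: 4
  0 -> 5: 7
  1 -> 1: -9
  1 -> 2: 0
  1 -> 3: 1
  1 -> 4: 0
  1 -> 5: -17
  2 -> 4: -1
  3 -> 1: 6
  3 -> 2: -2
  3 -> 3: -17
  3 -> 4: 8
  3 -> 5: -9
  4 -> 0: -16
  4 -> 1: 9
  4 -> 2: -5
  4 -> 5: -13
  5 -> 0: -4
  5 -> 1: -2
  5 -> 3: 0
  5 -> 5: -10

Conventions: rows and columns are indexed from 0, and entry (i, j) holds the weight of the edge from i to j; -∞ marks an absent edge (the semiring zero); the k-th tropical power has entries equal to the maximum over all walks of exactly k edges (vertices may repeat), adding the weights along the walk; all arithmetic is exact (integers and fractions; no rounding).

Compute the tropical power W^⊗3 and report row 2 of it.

W^⊗2:
  [3, 10, 2, 7, 12, -3]
  [-16, 9, -1, -8, 9, -8]
  [-17, 8, -6, -∞, -∞, -14]
  [-8, 17, 6, 7, 6, -5]
  [-17, 0, 9, 10, 9, -8]
  [-14, 6, -2, 0, 8, 3]
W^⊗3:
  [-4, 21, 10, 11, 15, 10]
  [-7, 18, 9, 10, 9, -4]
  [-18, -1, 8, 9, 8, -9]
  [-9, 15, 17, 18, 17, 0]
  [-7, 18, 8, 1, 18, 1]
  [-1, 17, 6, 7, 8, -5]
Answer: row 2 of W^⊗3 = [-18, -1, 8, 9, 8, -9]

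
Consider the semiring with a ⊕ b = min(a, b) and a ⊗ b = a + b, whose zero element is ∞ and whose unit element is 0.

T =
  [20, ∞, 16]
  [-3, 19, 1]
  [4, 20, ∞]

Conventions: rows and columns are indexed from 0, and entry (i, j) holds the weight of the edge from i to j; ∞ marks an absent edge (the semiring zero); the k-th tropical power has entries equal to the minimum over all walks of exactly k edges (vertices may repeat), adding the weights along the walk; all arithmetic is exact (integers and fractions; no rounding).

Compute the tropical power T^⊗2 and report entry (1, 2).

T^⊗2:
  [20, 36, 36]
  [5, 21, 13]
  [17, 39, 20]
Key observation: the optimum is the walk 1->0->2, with weight (-3) + 16 = 13.
Optimal value attained by: walk 1->0->2.
Answer: (T^⊗2)[1][2] = 13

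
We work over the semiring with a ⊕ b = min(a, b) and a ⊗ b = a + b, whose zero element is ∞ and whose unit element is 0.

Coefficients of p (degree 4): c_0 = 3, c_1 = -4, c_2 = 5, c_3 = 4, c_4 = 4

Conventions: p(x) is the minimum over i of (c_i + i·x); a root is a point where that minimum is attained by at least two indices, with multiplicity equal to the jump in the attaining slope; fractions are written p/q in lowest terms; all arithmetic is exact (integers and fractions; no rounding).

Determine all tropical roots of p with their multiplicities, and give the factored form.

hull edge (i=0, c=3) to (i=1, c=-4): slope -7, span 1
hull edge (i=1, c=-4) to (i=4, c=4): slope 8/3, span 3
Factored form: p(x) = 4 ⊗ (x ⊕ (-8/3)) ⊗ (x ⊕ (-8/3)) ⊗ (x ⊕ (-8/3)) ⊗ (x ⊕ 7)
Answer: roots = -8/3 (mult 3), 7 (mult 1)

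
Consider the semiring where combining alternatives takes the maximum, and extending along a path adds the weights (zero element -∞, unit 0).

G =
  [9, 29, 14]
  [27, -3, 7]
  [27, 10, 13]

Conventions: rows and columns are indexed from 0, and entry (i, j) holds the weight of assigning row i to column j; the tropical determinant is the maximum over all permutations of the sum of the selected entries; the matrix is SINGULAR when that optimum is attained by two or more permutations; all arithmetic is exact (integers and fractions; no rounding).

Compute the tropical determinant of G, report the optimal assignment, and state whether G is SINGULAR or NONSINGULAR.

σ = (0, 1, 2): 9 + (-3) + 13 = 19
σ = (0, 2, 1): 9 + 7 + 10 = 26
σ = (1, 0, 2): 29 + 27 + 13 = 69
σ = (1, 2, 0): 29 + 7 + 27 = 63
σ = (2, 0, 1): 14 + 27 + 10 = 51
σ = (2, 1, 0): 14 + (-3) + 27 = 38
Optimal value attained by: σ = (1, 0, 2).
Answer: det⊕(G) = 69; verdict: NONSINGULAR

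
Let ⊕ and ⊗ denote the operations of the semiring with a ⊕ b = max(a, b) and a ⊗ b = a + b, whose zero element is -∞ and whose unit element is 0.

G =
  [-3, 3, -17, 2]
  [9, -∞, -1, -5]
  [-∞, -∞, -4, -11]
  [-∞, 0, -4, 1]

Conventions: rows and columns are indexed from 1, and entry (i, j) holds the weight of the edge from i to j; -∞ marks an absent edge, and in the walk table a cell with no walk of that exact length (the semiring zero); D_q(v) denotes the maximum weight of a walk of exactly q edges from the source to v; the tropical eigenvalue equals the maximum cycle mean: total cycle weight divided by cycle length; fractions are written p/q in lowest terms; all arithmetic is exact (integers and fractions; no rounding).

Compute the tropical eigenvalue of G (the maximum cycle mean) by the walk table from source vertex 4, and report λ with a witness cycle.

q=0: [-∞, -∞, -∞, 0]
q=1: [-∞, 0, -4, 1]
q=2: [9, 1, -1, 2]
q=3: [10, 12, 0, 11]
q=4: [21, 13, 11, 12]
Optimal cycle mean attained by: cycle 1->2->1, total 3 + 9, length 2.
Answer: λ = 6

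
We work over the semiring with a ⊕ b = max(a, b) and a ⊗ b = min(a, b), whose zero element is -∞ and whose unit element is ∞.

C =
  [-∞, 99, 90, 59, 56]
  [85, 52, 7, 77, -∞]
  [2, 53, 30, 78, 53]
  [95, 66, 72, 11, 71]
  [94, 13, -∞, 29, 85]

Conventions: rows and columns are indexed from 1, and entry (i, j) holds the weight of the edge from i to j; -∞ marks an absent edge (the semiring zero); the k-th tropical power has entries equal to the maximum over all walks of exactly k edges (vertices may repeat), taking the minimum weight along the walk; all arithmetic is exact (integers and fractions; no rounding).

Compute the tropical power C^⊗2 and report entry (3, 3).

C^⊗2:
  [85, 59, 59, 78, 59]
  [77, 85, 85, 59, 71]
  [78, 66, 72, 53, 71]
  [71, 95, 90, 72, 71]
  [85, 94, 90, 59, 85]
Key observation: the optimum is the walk 3->4->3, with weight 78 min 72 = 72.
Optimal value attained by: walk 3->4->3.
Answer: (C^⊗2)[3][3] = 72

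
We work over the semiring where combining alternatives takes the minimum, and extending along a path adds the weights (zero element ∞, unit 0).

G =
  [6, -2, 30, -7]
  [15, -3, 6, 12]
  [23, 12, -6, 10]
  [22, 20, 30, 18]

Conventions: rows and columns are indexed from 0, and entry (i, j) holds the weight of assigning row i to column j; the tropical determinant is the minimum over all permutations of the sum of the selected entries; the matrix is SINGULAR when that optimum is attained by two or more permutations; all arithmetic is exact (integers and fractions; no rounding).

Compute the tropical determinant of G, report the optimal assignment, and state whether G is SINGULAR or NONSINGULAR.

σ = (0, 1, 2, 3): 6 + (-3) + (-6) + 18 = 15
σ = (0, 1, 3, 2): 6 + (-3) + 10 + 30 = 43
σ = (0, 2, 1, 3): 6 + 6 + 12 + 18 = 42
σ = (0, 2, 3, 1): 6 + 6 + 10 + 20 = 42
σ = (0, 3, 1, 2): 6 + 12 + 12 + 30 = 60
σ = (0, 3, 2, 1): 6 + 12 + (-6) + 20 = 32
σ = (1, 0, 2, 3): (-2) + 15 + (-6) + 18 = 25
σ = (1, 0, 3, 2): (-2) + 15 + 10 + 30 = 53
σ = (1, 2, 0, 3): (-2) + 6 + 23 + 18 = 45
σ = (1, 2, 3, 0): (-2) + 6 + 10 + 22 = 36
σ = (1, 3, 0, 2): (-2) + 12 + 23 + 30 = 63
σ = (1, 3, 2, 0): (-2) + 12 + (-6) + 22 = 26
σ = (2, 0, 1, 3): 30 + 15 + 12 + 18 = 75
σ = (2, 0, 3, 1): 30 + 15 + 10 + 20 = 75
σ = (2, 1, 0, 3): 30 + (-3) + 23 + 18 = 68
σ = (2, 1, 3, 0): 30 + (-3) + 10 + 22 = 59
σ = (2, 3, 0, 1): 30 + 12 + 23 + 20 = 85
σ = (2, 3, 1, 0): 30 + 12 + 12 + 22 = 76
σ = (3, 0, 1, 2): (-7) + 15 + 12 + 30 = 50
σ = (3, 0, 2, 1): (-7) + 15 + (-6) + 20 = 22
σ = (3, 1, 0, 2): (-7) + (-3) + 23 + 30 = 43
σ = (3, 1, 2, 0): (-7) + (-3) + (-6) + 22 = 6
σ = (3, 2, 0, 1): (-7) + 6 + 23 + 20 = 42
σ = (3, 2, 1, 0): (-7) + 6 + 12 + 22 = 33
Optimal value attained by: σ = (3, 1, 2, 0).
Answer: det⊕(G) = 6; verdict: NONSINGULAR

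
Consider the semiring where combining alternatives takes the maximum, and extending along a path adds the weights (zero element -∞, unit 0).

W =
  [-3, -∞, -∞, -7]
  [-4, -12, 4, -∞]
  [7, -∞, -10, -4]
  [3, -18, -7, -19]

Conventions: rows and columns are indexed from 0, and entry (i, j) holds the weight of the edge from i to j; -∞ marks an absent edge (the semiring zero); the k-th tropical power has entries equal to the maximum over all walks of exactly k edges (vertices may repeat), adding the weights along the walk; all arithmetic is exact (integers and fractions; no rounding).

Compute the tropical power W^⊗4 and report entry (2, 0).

W^⊗2:
  [-4, -25, -14, -10]
  [11, -24, -6, 0]
  [4, -22, -11, 0]
  [0, -30, -14, -4]
W^⊗3:
  [-7, -28, -17, -11]
  [8, -18, -7, 4]
  [3, -18, -7, -3]
  [-1, -22, -11, -7]
W^⊗4:
  [-8, -29, -18, -14]
  [7, -14, -3, 1]
  [0, -21, -10, -4]
  [-4, -25, -14, -8]
Key observation: the optimum is the walk 2->0->0->3->0, with weight 7 + (-3) + (-7) + 3 = 0.
Optimal value attained by: walk 2->0->0->3->0.
Answer: (W^⊗4)[2][0] = 0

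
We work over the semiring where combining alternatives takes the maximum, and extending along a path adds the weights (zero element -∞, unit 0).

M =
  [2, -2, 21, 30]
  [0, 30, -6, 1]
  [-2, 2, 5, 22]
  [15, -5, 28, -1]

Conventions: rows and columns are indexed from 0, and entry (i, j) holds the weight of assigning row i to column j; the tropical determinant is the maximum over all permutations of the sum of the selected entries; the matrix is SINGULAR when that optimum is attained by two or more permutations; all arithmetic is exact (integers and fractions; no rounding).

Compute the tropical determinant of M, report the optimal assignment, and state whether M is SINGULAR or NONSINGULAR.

σ = (0, 1, 2, 3): 2 + 30 + 5 + (-1) = 36
σ = (0, 1, 3, 2): 2 + 30 + 22 + 28 = 82
σ = (0, 2, 1, 3): 2 + (-6) + 2 + (-1) = -3
σ = (0, 2, 3, 1): 2 + (-6) + 22 + (-5) = 13
σ = (0, 3, 1, 2): 2 + 1 + 2 + 28 = 33
σ = (0, 3, 2, 1): 2 + 1 + 5 + (-5) = 3
σ = (1, 0, 2, 3): (-2) + 0 + 5 + (-1) = 2
σ = (1, 0, 3, 2): (-2) + 0 + 22 + 28 = 48
σ = (1, 2, 0, 3): (-2) + (-6) + (-2) + (-1) = -11
σ = (1, 2, 3, 0): (-2) + (-6) + 22 + 15 = 29
σ = (1, 3, 0, 2): (-2) + 1 + (-2) + 28 = 25
σ = (1, 3, 2, 0): (-2) + 1 + 5 + 15 = 19
σ = (2, 0, 1, 3): 21 + 0 + 2 + (-1) = 22
σ = (2, 0, 3, 1): 21 + 0 + 22 + (-5) = 38
σ = (2, 1, 0, 3): 21 + 30 + (-2) + (-1) = 48
σ = (2, 1, 3, 0): 21 + 30 + 22 + 15 = 88
σ = (2, 3, 0, 1): 21 + 1 + (-2) + (-5) = 15
σ = (2, 3, 1, 0): 21 + 1 + 2 + 15 = 39
σ = (3, 0, 1, 2): 30 + 0 + 2 + 28 = 60
σ = (3, 0, 2, 1): 30 + 0 + 5 + (-5) = 30
σ = (3, 1, 0, 2): 30 + 30 + (-2) + 28 = 86
σ = (3, 1, 2, 0): 30 + 30 + 5 + 15 = 80
σ = (3, 2, 0, 1): 30 + (-6) + (-2) + (-5) = 17
σ = (3, 2, 1, 0): 30 + (-6) + 2 + 15 = 41
Optimal value attained by: σ = (2, 1, 3, 0).
Answer: det⊕(M) = 88; verdict: NONSINGULAR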